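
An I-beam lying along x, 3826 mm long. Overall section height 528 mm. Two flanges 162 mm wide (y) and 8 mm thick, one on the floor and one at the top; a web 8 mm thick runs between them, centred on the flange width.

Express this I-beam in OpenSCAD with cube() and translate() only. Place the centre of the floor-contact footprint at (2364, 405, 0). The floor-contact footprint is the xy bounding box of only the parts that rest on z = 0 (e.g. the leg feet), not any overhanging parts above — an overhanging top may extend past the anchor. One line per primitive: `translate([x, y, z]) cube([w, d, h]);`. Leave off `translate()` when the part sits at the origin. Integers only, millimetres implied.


translate([451, 324, 0]) cube([3826, 162, 8]);
translate([451, 401, 8]) cube([3826, 8, 512]);
translate([451, 324, 520]) cube([3826, 162, 8]);


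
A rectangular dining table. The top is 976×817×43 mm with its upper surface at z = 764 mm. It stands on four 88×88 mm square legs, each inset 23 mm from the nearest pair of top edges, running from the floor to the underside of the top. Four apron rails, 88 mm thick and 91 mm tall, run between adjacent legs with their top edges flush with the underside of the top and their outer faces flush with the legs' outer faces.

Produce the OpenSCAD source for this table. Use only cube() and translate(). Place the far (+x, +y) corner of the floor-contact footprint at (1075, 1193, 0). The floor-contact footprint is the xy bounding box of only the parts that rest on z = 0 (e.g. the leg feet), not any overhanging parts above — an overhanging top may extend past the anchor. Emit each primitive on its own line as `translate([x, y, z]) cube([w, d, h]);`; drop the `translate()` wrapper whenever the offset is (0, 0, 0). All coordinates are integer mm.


translate([122, 399, 721]) cube([976, 817, 43]);
translate([145, 422, 0]) cube([88, 88, 721]);
translate([987, 422, 0]) cube([88, 88, 721]);
translate([145, 1105, 0]) cube([88, 88, 721]);
translate([987, 1105, 0]) cube([88, 88, 721]);
translate([233, 422, 630]) cube([754, 88, 91]);
translate([233, 1105, 630]) cube([754, 88, 91]);
translate([145, 510, 630]) cube([88, 595, 91]);
translate([987, 510, 630]) cube([88, 595, 91]);


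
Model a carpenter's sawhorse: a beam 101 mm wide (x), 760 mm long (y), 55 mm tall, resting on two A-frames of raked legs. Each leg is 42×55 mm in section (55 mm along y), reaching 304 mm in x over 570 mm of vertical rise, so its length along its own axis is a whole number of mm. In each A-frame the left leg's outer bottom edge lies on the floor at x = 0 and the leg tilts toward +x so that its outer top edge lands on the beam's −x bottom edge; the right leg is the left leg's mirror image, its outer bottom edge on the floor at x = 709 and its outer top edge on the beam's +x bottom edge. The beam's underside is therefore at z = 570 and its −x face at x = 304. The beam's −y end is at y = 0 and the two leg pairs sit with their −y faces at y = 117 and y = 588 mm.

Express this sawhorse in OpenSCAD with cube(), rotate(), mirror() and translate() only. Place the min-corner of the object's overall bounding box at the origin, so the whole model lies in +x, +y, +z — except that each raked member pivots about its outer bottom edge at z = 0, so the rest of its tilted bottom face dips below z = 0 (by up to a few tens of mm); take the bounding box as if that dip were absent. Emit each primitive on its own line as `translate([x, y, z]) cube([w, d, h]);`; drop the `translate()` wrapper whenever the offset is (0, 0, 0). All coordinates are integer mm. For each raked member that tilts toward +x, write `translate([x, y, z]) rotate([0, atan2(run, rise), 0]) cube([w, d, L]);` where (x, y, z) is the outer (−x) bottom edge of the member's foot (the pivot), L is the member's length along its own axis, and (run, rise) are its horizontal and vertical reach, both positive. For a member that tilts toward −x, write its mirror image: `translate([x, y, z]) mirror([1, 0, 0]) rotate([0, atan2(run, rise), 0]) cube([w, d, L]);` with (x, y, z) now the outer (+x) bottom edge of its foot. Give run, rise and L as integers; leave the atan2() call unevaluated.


translate([304, 0, 570]) cube([101, 760, 55]);
translate([0, 117, 0]) rotate([0, atan2(304, 570), 0]) cube([42, 55, 646]);
translate([709, 117, 0]) mirror([1, 0, 0]) rotate([0, atan2(304, 570), 0]) cube([42, 55, 646]);
translate([0, 588, 0]) rotate([0, atan2(304, 570), 0]) cube([42, 55, 646]);
translate([709, 588, 0]) mirror([1, 0, 0]) rotate([0, atan2(304, 570), 0]) cube([42, 55, 646]);


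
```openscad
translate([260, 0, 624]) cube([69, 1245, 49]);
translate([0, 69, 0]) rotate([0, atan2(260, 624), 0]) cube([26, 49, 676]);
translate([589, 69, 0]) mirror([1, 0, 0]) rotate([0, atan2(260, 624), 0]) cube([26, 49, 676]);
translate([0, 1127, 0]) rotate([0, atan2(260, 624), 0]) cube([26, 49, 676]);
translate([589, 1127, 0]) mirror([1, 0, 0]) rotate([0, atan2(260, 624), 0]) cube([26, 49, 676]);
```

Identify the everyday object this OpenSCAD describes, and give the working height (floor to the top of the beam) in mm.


A sawhorse. The overall height is 673 mm.

A beam across two mirrored pairs of raked legs — a sawhorse. The beam's underside is at z = 624 (matching the legs' vertical rise in atan2(260, 624)) and the beam is 49 mm tall, so its top is at 624 + 49 = 673 mm. The raked legs top out at the beam's underside, so that is the highest point.


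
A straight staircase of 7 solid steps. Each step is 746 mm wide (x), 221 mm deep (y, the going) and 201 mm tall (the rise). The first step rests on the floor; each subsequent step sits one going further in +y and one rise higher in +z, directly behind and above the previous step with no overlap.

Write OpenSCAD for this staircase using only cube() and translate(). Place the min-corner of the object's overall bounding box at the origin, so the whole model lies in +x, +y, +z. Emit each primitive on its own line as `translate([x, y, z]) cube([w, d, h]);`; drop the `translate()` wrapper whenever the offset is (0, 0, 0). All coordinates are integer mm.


cube([746, 221, 201]);
translate([0, 221, 201]) cube([746, 221, 201]);
translate([0, 442, 402]) cube([746, 221, 201]);
translate([0, 663, 603]) cube([746, 221, 201]);
translate([0, 884, 804]) cube([746, 221, 201]);
translate([0, 1105, 1005]) cube([746, 221, 201]);
translate([0, 1326, 1206]) cube([746, 221, 201]);


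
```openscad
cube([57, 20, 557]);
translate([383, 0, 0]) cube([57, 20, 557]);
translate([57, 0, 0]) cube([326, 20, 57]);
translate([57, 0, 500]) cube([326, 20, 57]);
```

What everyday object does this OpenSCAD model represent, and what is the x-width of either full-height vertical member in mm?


A picture frame. The border width is 57 mm.

Four thin pieces enclosing a rectangular opening — a picture frame. The two full-height stiles are 557 mm tall; the top rail sits at z = 500 and is 57 mm tall, so the border above the opening is 557 − 500 = 57 mm, matching the stile x-width.


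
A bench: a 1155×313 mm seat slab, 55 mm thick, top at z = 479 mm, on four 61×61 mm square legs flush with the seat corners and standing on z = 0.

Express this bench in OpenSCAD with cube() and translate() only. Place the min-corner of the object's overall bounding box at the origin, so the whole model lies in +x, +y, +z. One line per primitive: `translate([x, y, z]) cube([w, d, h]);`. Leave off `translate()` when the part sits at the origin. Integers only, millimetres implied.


translate([0, 0, 424]) cube([1155, 313, 55]);
cube([61, 61, 424]);
translate([0, 252, 0]) cube([61, 61, 424]);
translate([1094, 0, 0]) cube([61, 61, 424]);
translate([1094, 252, 0]) cube([61, 61, 424]);


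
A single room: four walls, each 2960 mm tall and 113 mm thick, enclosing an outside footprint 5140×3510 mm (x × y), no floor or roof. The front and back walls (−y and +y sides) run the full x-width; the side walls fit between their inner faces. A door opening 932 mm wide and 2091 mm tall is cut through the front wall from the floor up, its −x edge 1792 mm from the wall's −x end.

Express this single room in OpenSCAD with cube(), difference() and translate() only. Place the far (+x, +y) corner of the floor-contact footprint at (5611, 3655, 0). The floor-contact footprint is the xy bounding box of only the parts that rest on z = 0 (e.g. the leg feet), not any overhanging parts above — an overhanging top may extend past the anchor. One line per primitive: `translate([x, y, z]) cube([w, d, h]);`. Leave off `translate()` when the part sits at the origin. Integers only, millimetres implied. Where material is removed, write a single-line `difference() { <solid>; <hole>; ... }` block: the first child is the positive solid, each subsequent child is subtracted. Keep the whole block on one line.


difference() { translate([471, 145, 0]) cube([5140, 113, 2960]); translate([2263, 145, 0]) cube([932, 113, 2091]); }
translate([471, 3542, 0]) cube([5140, 113, 2960]);
translate([471, 258, 0]) cube([113, 3284, 2960]);
translate([5498, 258, 0]) cube([113, 3284, 2960]);


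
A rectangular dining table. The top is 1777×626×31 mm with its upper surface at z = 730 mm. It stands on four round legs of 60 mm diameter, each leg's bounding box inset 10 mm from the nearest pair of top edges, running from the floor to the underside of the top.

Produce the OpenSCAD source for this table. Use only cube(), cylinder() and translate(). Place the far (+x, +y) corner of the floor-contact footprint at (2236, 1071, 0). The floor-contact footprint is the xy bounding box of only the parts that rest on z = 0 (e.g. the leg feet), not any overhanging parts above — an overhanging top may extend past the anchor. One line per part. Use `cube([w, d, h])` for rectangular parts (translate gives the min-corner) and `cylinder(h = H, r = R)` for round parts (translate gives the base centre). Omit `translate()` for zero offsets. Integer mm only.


translate([469, 455, 699]) cube([1777, 626, 31]);
translate([509, 495, 0]) cylinder(h = 699, r = 30);
translate([2206, 495, 0]) cylinder(h = 699, r = 30);
translate([509, 1041, 0]) cylinder(h = 699, r = 30);
translate([2206, 1041, 0]) cylinder(h = 699, r = 30);


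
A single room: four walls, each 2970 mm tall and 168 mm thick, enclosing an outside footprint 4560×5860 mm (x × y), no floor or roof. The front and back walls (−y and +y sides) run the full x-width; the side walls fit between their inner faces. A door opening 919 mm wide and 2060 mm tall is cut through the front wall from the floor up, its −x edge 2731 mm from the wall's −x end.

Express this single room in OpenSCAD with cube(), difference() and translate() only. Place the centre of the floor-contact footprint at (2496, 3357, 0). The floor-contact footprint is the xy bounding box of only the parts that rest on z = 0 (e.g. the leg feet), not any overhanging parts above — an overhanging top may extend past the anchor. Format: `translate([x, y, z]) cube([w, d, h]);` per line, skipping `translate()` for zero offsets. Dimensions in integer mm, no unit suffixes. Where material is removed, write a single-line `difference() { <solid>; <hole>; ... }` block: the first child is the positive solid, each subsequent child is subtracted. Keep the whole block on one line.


difference() { translate([216, 427, 0]) cube([4560, 168, 2970]); translate([2947, 427, 0]) cube([919, 168, 2060]); }
translate([216, 6119, 0]) cube([4560, 168, 2970]);
translate([216, 595, 0]) cube([168, 5524, 2970]);
translate([4608, 595, 0]) cube([168, 5524, 2970]);


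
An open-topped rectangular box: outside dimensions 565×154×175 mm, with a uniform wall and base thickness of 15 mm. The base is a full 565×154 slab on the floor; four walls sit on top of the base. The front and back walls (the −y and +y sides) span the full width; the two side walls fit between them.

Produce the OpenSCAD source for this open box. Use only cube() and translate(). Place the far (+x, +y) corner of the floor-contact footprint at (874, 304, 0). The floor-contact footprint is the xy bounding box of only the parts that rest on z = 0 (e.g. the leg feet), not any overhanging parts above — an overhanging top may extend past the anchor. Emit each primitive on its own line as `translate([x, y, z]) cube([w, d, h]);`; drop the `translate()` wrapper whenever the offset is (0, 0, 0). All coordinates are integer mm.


translate([309, 150, 0]) cube([565, 154, 15]);
translate([309, 150, 15]) cube([565, 15, 160]);
translate([309, 289, 15]) cube([565, 15, 160]);
translate([309, 165, 15]) cube([15, 124, 160]);
translate([859, 165, 15]) cube([15, 124, 160]);


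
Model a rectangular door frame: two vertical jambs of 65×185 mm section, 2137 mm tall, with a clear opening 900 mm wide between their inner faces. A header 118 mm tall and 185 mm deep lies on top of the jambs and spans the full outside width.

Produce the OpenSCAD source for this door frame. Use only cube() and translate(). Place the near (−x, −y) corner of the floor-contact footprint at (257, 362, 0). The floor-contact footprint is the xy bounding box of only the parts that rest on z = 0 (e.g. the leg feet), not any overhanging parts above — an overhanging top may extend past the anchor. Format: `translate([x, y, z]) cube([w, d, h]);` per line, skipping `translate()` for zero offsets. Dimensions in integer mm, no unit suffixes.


translate([257, 362, 0]) cube([65, 185, 2137]);
translate([1222, 362, 0]) cube([65, 185, 2137]);
translate([257, 362, 2137]) cube([1030, 185, 118]);


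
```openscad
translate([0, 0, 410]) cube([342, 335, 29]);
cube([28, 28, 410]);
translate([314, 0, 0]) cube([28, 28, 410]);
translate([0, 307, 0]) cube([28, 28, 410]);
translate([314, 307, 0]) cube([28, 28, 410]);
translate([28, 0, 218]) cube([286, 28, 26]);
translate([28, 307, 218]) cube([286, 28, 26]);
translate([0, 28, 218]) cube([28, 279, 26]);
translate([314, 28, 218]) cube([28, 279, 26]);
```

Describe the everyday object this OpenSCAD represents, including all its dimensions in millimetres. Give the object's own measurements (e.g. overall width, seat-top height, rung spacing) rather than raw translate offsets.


A simple wooden stool: a rectangular seat 342 mm (x) by 335 mm (y), 29 mm thick, top face at z = 439 mm, on four square legs, each 28×28 mm in cross-section. The legs rest on z = 0, each flush with a corner of the seat. Four stretchers, 28 mm wide and 26 mm tall, connect adjacent legs with their undersides at z = 218 mm, each running between the inner faces of the legs it joins and aligned with the legs' outer faces on the other axis.


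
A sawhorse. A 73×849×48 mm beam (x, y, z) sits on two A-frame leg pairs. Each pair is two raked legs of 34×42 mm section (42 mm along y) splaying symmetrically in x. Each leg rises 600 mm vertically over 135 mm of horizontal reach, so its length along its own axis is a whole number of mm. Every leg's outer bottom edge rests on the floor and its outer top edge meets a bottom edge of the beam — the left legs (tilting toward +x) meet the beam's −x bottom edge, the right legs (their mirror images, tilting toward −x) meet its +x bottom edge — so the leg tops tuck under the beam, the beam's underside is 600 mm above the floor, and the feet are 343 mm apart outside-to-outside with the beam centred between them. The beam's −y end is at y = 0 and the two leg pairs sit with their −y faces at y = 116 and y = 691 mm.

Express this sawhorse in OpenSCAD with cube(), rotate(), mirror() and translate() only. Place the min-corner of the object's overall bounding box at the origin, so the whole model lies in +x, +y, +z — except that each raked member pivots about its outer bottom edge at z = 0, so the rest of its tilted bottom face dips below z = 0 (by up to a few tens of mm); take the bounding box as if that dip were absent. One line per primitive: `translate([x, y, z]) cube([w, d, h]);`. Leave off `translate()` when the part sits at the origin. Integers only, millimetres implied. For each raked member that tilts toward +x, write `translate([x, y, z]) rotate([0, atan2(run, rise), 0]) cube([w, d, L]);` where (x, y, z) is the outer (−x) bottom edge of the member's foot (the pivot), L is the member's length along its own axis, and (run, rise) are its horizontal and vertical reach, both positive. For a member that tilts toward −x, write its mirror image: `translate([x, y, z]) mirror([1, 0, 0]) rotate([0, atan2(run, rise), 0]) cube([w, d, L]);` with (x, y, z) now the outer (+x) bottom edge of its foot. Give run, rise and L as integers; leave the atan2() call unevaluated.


translate([135, 0, 600]) cube([73, 849, 48]);
translate([0, 116, 0]) rotate([0, atan2(135, 600), 0]) cube([34, 42, 615]);
translate([343, 116, 0]) mirror([1, 0, 0]) rotate([0, atan2(135, 600), 0]) cube([34, 42, 615]);
translate([0, 691, 0]) rotate([0, atan2(135, 600), 0]) cube([34, 42, 615]);
translate([343, 691, 0]) mirror([1, 0, 0]) rotate([0, atan2(135, 600), 0]) cube([34, 42, 615]);


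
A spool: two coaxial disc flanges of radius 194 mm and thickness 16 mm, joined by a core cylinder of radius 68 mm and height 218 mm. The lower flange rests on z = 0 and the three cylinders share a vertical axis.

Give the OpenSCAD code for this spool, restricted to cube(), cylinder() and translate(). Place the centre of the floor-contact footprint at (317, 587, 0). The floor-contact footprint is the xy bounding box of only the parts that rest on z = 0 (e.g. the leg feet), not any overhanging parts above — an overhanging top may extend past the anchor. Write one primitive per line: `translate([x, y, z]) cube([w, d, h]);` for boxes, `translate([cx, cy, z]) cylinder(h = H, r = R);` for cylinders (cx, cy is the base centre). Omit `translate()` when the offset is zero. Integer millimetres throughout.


translate([317, 587, 0]) cylinder(h = 16, r = 194);
translate([317, 587, 16]) cylinder(h = 218, r = 68);
translate([317, 587, 234]) cylinder(h = 16, r = 194);


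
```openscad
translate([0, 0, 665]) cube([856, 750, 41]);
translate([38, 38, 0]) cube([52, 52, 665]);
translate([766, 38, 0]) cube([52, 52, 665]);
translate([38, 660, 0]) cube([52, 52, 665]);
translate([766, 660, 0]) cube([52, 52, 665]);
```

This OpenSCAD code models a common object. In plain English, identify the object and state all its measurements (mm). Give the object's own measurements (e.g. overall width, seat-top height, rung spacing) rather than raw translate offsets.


A table: top 856 mm (x) × 750 mm (y), 41 mm thick, upper face at z = 706 mm, on four 52×52 mm square legs, each inset 38 mm from the nearest pair of top edges from z = 0 to the bottom of the top.


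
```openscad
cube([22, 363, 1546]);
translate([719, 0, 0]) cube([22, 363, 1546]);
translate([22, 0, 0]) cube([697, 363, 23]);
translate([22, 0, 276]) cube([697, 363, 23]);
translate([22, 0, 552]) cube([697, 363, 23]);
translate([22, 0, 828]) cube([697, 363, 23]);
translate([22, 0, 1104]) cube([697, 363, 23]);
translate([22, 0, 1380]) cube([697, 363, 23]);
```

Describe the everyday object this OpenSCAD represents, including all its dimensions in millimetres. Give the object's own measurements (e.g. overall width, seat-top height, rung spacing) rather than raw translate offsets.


An open bookshelf. Two side panels, each 22 mm thick, 363 mm deep and 1546 mm tall, stand 741 mm apart (outside-to-outside). Between them sit 6 shelves, each 23 mm thick and 363 mm deep, spanning the full gap between the sides. The bottom shelf rests on the floor (its underside at z = 0) and the clear gap between one shelf's top and the next shelf's underside is 253 mm.


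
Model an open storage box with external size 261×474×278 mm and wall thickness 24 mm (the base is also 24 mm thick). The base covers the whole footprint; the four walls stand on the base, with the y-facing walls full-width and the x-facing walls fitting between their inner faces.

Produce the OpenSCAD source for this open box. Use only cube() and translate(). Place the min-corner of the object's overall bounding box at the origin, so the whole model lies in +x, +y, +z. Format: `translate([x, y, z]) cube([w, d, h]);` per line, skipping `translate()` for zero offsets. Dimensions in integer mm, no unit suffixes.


cube([261, 474, 24]);
translate([0, 0, 24]) cube([261, 24, 254]);
translate([0, 450, 24]) cube([261, 24, 254]);
translate([0, 24, 24]) cube([24, 426, 254]);
translate([237, 24, 24]) cube([24, 426, 254]);


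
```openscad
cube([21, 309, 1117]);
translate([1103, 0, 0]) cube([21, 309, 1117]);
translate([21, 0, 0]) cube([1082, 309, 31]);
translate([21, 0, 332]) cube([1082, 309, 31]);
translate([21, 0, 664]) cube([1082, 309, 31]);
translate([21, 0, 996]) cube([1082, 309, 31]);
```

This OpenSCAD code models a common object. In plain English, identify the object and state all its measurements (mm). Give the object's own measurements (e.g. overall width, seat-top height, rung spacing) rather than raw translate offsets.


An open bookshelf. Two side panels, each 21 mm thick, 309 mm deep and 1117 mm tall, stand 1124 mm apart (outside-to-outside). Between them sit 4 shelves, each 31 mm thick and 309 mm deep, spanning the full gap between the sides. The bottom shelf rests on the floor (its underside at z = 0) and the clear gap between one shelf's top and the next shelf's underside is 301 mm.


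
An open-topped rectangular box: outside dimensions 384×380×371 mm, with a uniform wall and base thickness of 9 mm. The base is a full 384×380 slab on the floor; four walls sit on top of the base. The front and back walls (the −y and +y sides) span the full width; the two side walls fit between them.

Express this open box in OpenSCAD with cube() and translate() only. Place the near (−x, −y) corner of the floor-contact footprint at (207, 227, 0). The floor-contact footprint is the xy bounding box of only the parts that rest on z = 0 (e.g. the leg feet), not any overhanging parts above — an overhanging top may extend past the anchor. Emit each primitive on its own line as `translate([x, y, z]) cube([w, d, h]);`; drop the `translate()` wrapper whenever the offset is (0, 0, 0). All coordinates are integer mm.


translate([207, 227, 0]) cube([384, 380, 9]);
translate([207, 227, 9]) cube([384, 9, 362]);
translate([207, 598, 9]) cube([384, 9, 362]);
translate([207, 236, 9]) cube([9, 362, 362]);
translate([582, 236, 9]) cube([9, 362, 362]);


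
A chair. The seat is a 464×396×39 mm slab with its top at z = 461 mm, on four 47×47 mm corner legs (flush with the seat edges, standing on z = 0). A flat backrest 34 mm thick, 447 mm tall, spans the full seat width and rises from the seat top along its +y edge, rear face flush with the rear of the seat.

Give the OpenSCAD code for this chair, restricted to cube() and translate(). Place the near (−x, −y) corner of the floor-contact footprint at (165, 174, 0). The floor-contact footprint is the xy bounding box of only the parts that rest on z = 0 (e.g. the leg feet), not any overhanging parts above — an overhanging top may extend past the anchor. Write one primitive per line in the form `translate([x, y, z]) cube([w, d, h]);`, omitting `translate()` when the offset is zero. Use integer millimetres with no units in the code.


translate([165, 174, 422]) cube([464, 396, 39]);
translate([165, 174, 0]) cube([47, 47, 422]);
translate([582, 174, 0]) cube([47, 47, 422]);
translate([165, 523, 0]) cube([47, 47, 422]);
translate([582, 523, 0]) cube([47, 47, 422]);
translate([165, 536, 461]) cube([464, 34, 447]);


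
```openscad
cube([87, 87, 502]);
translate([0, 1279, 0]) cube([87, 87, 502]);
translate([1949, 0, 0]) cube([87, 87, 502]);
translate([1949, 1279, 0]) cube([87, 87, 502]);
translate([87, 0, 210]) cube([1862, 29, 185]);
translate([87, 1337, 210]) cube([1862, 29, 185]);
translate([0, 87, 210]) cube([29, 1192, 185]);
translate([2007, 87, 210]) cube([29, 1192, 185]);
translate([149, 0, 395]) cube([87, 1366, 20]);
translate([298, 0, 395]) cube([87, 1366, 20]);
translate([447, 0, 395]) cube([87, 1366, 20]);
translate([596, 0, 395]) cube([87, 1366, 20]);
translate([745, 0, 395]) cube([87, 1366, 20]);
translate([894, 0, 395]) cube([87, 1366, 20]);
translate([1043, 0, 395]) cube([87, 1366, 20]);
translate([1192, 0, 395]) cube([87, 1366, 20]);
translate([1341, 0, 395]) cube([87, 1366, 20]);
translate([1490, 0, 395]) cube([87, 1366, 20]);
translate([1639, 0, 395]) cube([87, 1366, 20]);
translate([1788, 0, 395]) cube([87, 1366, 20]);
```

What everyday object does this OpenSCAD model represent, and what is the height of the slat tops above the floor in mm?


A bed frame. The slat-top height is 415 mm.

Four posts, four rails, and a row of slats — a bed frame. Slats sit on the rails at z = 210 + 185 = 395; with slat thickness 20, the top is 415 mm.


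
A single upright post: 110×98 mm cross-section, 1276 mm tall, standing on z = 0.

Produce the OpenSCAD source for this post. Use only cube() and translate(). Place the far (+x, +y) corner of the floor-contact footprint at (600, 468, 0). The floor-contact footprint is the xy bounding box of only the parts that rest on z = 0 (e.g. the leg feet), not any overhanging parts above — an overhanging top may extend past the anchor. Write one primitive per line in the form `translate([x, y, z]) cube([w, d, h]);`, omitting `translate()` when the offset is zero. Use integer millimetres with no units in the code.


translate([490, 370, 0]) cube([110, 98, 1276]);


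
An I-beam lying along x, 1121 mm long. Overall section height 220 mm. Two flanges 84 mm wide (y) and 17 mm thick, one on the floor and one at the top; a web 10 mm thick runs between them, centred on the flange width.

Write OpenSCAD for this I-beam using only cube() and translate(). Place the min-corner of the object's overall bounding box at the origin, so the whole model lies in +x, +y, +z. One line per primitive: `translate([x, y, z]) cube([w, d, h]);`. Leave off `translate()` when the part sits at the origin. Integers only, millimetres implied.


cube([1121, 84, 17]);
translate([0, 37, 17]) cube([1121, 10, 186]);
translate([0, 0, 203]) cube([1121, 84, 17]);


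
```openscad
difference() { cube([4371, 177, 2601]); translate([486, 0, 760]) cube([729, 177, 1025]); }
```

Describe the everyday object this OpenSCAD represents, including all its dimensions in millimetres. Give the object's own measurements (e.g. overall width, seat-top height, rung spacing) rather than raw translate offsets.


A wall 4371 mm long (x), 177 mm thick (y), 2601 mm tall, with a rectangular window opening cut through it. The opening is 729 mm wide and 1025 mm tall; its sill is at z = 760 mm and its near (−x) edge is 486 mm from the wall's −x end. The opening passes through the full wall thickness.


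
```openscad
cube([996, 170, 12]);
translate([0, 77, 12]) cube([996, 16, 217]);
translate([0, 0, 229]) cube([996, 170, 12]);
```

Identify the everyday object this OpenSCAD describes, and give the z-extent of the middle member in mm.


An I-beam. The web height is 217 mm.

Two wide flanges with a thin centred web — an I-beam. Overall 241 mm minus two 12 mm flanges gives a web of 241 − 2·12 = 217 mm.


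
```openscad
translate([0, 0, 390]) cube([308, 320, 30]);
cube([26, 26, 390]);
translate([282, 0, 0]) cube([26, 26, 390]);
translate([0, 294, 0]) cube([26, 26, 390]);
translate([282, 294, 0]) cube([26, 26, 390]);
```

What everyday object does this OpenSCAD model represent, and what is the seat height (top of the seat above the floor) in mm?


A stool. The seat height is 420 mm.

A 308×320×30 slab at z = 390 on four corner posts — a stool. The seat top is 390 + 30 = 420 mm.


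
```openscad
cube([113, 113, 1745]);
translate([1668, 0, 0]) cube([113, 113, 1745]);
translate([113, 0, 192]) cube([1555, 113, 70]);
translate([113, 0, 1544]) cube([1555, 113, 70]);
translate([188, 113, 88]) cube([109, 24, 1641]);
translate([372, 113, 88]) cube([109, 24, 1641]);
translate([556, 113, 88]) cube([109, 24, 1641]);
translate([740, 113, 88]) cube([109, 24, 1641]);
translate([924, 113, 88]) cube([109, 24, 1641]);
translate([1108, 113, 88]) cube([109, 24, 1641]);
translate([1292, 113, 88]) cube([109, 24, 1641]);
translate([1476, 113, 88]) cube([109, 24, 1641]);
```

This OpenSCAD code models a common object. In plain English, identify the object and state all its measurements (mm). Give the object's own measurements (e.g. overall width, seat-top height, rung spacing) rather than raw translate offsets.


A fence section. Two 113×113 mm posts, 1745 mm tall, stand on the floor with a clear span of 1555 mm between their inner faces. Two horizontal rails of 113×70 mm section span the gap between the posts with their undersides at z = 192 mm and z = 1544 mm, flush with the posts' −y face. 8 pickets, each 109 mm wide, 24 mm thick and 1641 mm tall, are fixed to the +y face of the rails with their bottoms at z = 88 mm, spaced across the span with a 75 mm gap after the −x post and between neighbouring pickets, with 83 mm left before the +x post.


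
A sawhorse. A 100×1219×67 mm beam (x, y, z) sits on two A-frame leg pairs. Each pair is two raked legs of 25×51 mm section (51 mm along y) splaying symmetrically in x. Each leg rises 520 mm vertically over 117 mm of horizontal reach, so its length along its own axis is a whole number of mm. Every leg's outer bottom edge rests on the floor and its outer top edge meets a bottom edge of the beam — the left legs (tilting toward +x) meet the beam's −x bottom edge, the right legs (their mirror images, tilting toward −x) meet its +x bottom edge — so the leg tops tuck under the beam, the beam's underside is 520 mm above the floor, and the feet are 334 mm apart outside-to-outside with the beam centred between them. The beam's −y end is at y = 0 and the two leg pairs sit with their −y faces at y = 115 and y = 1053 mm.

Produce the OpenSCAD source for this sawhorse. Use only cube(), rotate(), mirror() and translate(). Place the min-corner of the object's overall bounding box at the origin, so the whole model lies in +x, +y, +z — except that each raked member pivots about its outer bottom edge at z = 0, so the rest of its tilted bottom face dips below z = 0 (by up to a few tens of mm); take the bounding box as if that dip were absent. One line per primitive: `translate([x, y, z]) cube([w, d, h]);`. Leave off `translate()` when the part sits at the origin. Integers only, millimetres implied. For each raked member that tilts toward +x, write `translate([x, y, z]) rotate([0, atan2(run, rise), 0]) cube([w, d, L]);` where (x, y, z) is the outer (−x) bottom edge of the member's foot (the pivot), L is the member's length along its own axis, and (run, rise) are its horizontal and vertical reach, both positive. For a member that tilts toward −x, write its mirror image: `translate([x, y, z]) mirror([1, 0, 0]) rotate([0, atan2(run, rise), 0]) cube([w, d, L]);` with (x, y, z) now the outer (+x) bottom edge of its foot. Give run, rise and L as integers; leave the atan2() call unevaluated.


translate([117, 0, 520]) cube([100, 1219, 67]);
translate([0, 115, 0]) rotate([0, atan2(117, 520), 0]) cube([25, 51, 533]);
translate([334, 115, 0]) mirror([1, 0, 0]) rotate([0, atan2(117, 520), 0]) cube([25, 51, 533]);
translate([0, 1053, 0]) rotate([0, atan2(117, 520), 0]) cube([25, 51, 533]);
translate([334, 1053, 0]) mirror([1, 0, 0]) rotate([0, atan2(117, 520), 0]) cube([25, 51, 533]);


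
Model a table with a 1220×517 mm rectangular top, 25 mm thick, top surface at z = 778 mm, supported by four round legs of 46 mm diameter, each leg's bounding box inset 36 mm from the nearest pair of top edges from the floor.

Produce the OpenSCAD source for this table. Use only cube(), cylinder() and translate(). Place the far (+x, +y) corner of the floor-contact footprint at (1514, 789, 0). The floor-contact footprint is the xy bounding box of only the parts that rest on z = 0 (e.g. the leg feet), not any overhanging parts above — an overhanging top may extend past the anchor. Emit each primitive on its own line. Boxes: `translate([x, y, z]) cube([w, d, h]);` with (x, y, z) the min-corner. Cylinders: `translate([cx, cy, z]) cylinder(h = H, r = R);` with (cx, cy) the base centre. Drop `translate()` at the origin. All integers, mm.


translate([330, 308, 753]) cube([1220, 517, 25]);
translate([389, 367, 0]) cylinder(h = 753, r = 23);
translate([1491, 367, 0]) cylinder(h = 753, r = 23);
translate([389, 766, 0]) cylinder(h = 753, r = 23);
translate([1491, 766, 0]) cylinder(h = 753, r = 23);


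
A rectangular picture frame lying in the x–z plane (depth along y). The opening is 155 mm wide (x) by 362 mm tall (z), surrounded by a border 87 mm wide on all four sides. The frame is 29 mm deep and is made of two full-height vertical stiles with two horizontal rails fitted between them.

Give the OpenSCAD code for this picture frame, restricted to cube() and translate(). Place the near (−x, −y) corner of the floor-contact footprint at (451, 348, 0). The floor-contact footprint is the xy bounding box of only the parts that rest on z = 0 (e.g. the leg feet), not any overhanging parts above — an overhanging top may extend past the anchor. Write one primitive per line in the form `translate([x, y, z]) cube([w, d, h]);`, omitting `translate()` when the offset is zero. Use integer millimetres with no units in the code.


translate([451, 348, 0]) cube([87, 29, 536]);
translate([693, 348, 0]) cube([87, 29, 536]);
translate([538, 348, 0]) cube([155, 29, 87]);
translate([538, 348, 449]) cube([155, 29, 87]);


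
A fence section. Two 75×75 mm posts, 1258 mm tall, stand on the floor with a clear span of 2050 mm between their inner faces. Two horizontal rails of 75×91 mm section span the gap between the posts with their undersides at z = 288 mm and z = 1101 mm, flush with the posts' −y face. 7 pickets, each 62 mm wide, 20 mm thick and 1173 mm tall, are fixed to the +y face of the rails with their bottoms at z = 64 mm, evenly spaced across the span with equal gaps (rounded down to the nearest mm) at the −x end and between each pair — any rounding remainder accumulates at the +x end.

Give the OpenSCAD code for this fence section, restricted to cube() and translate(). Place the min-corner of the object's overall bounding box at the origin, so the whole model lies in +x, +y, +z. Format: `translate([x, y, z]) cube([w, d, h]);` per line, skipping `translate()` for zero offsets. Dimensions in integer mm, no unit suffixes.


cube([75, 75, 1258]);
translate([2125, 0, 0]) cube([75, 75, 1258]);
translate([75, 0, 288]) cube([2050, 75, 91]);
translate([75, 0, 1101]) cube([2050, 75, 91]);
translate([277, 75, 64]) cube([62, 20, 1173]);
translate([541, 75, 64]) cube([62, 20, 1173]);
translate([805, 75, 64]) cube([62, 20, 1173]);
translate([1069, 75, 64]) cube([62, 20, 1173]);
translate([1333, 75, 64]) cube([62, 20, 1173]);
translate([1597, 75, 64]) cube([62, 20, 1173]);
translate([1861, 75, 64]) cube([62, 20, 1173]);


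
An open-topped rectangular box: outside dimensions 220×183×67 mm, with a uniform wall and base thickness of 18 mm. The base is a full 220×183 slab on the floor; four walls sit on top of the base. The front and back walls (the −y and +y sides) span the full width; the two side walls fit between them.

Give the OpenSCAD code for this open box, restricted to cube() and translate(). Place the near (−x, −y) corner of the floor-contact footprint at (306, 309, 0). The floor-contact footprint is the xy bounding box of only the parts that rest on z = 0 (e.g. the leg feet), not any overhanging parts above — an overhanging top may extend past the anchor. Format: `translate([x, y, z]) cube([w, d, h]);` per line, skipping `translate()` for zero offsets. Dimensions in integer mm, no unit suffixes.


translate([306, 309, 0]) cube([220, 183, 18]);
translate([306, 309, 18]) cube([220, 18, 49]);
translate([306, 474, 18]) cube([220, 18, 49]);
translate([306, 327, 18]) cube([18, 147, 49]);
translate([508, 327, 18]) cube([18, 147, 49]);


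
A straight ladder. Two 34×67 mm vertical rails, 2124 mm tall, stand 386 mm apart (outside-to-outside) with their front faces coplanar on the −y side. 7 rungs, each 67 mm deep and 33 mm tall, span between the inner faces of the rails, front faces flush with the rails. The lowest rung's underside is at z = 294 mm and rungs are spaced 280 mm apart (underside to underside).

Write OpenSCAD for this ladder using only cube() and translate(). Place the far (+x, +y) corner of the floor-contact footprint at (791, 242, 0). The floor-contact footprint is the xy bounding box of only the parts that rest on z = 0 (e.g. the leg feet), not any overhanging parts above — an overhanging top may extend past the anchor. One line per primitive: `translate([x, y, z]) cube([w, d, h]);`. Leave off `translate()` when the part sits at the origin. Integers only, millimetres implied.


// rung span = 386 - 2*34 = 318
// rung[k] z = 294 + k*280
translate([405, 175, 0]) cube([34, 67, 2124]);
translate([757, 175, 0]) cube([34, 67, 2124]);
translate([439, 175, 294]) cube([318, 67, 33]);
translate([439, 175, 574]) cube([318, 67, 33]);
translate([439, 175, 854]) cube([318, 67, 33]);
translate([439, 175, 1134]) cube([318, 67, 33]);
translate([439, 175, 1414]) cube([318, 67, 33]);
translate([439, 175, 1694]) cube([318, 67, 33]);
translate([439, 175, 1974]) cube([318, 67, 33]);


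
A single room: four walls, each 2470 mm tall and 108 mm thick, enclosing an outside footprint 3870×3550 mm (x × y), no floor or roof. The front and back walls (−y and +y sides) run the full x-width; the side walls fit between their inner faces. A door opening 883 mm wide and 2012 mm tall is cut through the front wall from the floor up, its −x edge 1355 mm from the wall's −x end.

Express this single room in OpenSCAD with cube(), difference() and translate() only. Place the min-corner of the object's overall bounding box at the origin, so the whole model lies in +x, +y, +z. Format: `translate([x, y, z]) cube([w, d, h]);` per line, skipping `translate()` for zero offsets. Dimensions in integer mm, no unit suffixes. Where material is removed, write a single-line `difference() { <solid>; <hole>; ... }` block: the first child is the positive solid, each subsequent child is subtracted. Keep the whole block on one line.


difference() { cube([3870, 108, 2470]); translate([1355, 0, 0]) cube([883, 108, 2012]); }
translate([0, 3442, 0]) cube([3870, 108, 2470]);
translate([0, 108, 0]) cube([108, 3334, 2470]);
translate([3762, 108, 0]) cube([108, 3334, 2470]);


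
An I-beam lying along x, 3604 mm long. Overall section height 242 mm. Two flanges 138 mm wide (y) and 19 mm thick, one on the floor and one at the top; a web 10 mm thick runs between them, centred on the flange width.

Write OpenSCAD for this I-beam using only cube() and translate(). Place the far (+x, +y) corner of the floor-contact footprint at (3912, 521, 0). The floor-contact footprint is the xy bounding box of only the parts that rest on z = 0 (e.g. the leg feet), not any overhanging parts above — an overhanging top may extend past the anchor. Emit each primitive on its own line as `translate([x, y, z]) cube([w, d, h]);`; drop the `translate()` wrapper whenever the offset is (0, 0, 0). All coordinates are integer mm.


translate([308, 383, 0]) cube([3604, 138, 19]);
translate([308, 447, 19]) cube([3604, 10, 204]);
translate([308, 383, 223]) cube([3604, 138, 19]);


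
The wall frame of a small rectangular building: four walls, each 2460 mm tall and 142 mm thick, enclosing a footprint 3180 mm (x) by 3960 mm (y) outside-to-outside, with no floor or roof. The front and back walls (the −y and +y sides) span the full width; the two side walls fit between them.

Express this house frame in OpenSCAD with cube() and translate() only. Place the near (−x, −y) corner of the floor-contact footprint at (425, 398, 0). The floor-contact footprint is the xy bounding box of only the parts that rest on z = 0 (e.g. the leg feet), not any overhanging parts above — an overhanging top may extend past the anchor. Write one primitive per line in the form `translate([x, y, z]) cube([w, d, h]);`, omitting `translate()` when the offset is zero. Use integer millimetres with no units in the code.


translate([425, 398, 0]) cube([3180, 142, 2460]);
translate([425, 4216, 0]) cube([3180, 142, 2460]);
translate([425, 540, 0]) cube([142, 3676, 2460]);
translate([3463, 540, 0]) cube([142, 3676, 2460]);
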